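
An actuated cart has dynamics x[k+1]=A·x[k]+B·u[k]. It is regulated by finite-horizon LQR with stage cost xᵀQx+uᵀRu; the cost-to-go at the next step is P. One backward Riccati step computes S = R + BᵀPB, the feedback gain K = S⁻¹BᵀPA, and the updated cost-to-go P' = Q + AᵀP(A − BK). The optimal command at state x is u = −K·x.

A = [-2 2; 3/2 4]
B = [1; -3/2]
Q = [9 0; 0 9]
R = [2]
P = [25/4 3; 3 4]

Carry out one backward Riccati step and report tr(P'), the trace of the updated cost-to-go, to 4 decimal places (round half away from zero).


BᵀP = [1.7500 -3.0000]
S = R + BᵀPB = [2] + [6.2500] = [8.2500]
BᵀPA = [-8.0000 -8.5000]
K = S⁻¹·BᵀPA = [-0.9697 -1.0303]
A−BK = [-1.0303 3.0303; 0.0455 2.4545]
AᵀP(A−BK) = [8.2424 -24.2424; -24.2424 128.2424]
P' = Q + AᵀP(A−BK) = [17.2424 -24.2424; -24.2424 137.2424]
tr(P') = 154.4848

154.4848


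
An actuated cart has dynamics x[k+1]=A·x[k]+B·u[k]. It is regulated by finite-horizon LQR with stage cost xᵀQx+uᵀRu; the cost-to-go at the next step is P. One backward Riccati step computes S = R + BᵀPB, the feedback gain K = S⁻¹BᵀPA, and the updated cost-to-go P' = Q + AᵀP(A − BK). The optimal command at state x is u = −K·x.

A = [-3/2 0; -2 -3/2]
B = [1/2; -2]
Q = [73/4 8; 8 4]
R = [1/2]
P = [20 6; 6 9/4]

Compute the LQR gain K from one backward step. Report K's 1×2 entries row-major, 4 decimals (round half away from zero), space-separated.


BᵀP = [-2.0000 -1.5000]
S = R + BᵀPB = [1/2] + [2.0000] = [2.5000]
BᵀPA = [6.0000 2.2500]
K = S⁻¹·BᵀPA = [2.4000 0.9000]
A−BK = [-2.7000 -0.4500; 2.8000 0.3000]
AᵀP(A−BK) = [75.6000 14.8500; 14.8500 3.0375]
P' = Q + AᵀP(A−BK) = [93.8500 22.8500; 22.8500 7.0375]
tr(P') = 100.8875

2.4000 0.9000


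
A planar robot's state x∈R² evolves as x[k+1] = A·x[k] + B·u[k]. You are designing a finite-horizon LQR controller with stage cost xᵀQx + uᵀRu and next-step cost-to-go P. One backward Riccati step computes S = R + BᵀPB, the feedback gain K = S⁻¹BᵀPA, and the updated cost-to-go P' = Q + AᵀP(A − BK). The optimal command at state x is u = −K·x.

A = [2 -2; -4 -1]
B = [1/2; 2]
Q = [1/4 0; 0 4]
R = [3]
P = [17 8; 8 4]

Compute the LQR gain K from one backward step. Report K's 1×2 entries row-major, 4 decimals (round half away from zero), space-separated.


0.0255 -1.5541

BᵀP = [24.5000 12.0000]
S = R + BᵀPB = [3] + [36.2500] = [39.2500]
BᵀPA = [1.0000 -61.0000]
K = S⁻¹·BᵀPA = [0.0255 -1.5541]
A−BK = [1.9873 -1.2229; -4.0510 2.1083]
AᵀP(A−BK) = [3.9745 -2.4459; -2.4459 9.1975]
P' = Q + AᵀP(A−BK) = [4.2245 -2.4459; -2.4459 13.1975]
tr(P') = 17.4220


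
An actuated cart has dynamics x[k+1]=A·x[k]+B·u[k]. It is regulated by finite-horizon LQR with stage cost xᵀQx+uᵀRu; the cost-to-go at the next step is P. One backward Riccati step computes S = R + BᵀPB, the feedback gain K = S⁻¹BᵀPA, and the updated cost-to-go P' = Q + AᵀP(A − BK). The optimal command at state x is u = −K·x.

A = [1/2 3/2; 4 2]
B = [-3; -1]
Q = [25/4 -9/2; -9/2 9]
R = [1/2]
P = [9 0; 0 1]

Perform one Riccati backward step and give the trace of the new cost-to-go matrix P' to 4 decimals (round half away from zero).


BᵀP = [-27.0000 -1.0000]
S = R + BᵀPB = [1/2] + [82.0000] = [82.5000]
BᵀPA = [-17.5000 -42.5000]
K = S⁻¹·BᵀPA = [-0.2121 -0.5152]
A−BK = [-0.1364 -0.0455; 3.7879 1.4848]
AᵀP(A−BK) = [14.5379 5.7348; 5.7348 2.3561]
P' = Q + AᵀP(A−BK) = [20.7879 1.2348; 1.2348 11.3561]
tr(P') = 32.1439

32.1439


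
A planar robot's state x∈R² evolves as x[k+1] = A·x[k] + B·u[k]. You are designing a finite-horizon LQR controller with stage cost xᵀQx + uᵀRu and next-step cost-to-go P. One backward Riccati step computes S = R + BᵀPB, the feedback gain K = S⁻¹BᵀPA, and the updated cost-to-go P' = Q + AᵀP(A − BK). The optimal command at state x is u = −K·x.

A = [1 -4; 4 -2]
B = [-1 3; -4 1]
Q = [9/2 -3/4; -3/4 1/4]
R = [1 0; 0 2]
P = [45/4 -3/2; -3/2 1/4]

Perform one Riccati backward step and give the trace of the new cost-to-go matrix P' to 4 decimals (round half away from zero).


8.3659

BᵀP = [-5.2500 0.5000; 32.2500 -4.2500]
S = R + BᵀPB = [1 0; 0 2] + [3.2500 -15.2500; -15.2500 92.5000] = [4.2500 -15.2500; -15.2500 94.5000]
BᵀPA = [-3.2500 20.0000; 15.2500 -120.5000]
K = S⁻¹·BᵀPA = [-0.4410 0.3098; 0.0902 -1.2251]
A−BK = [0.2884 -0.0148; 2.1457 0.4643]
AᵀP(A−BK) = [0.4410 -0.3098; -0.3098 3.1749]
P' = Q + AᵀP(A−BK) = [4.9410 -1.0598; -1.0598 3.4249]
tr(P') = 8.3659


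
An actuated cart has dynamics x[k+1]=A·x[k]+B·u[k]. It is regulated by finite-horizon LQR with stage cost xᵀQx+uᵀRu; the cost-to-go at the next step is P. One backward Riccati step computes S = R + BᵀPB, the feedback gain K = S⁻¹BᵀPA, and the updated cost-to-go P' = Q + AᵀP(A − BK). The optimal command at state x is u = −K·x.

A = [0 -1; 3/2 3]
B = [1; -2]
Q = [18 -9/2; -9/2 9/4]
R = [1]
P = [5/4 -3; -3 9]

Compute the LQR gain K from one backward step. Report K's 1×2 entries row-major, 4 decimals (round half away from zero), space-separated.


-0.6269 -1.3980

BᵀP = [7.2500 -21.0000]
S = R + BᵀPB = [1] + [49.2500] = [50.2500]
BᵀPA = [-31.5000 -70.2500]
K = S⁻¹·BᵀPA = [-0.6269 -1.3980]
A−BK = [0.6269 0.3980; 0.2463 0.2040]
AᵀP(A−BK) = [0.5037 0.9627; 0.9627 2.0398]
P' = Q + AᵀP(A−BK) = [18.5037 -3.5373; -3.5373 4.2898]
tr(P') = 22.7935


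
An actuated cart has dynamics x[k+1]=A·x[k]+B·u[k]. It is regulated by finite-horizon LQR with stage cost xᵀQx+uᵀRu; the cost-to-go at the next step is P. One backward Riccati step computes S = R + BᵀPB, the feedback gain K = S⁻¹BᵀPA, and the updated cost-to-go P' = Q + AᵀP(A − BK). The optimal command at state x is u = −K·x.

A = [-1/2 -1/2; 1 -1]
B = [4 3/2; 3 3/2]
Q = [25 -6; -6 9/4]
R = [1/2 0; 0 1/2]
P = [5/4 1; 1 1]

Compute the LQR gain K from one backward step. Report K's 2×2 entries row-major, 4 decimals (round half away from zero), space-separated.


BᵀP = [8.0000 7.0000; 3.3750 3.0000]
S = R + BᵀPB = [1/2 0; 0 1/2] + [53.0000 22.5000; 22.5000 9.5625] = [53.5000 22.5000; 22.5000 10.0625]
BᵀPA = [3.0000 -11.0000; 1.3125 -4.6875]
K = S⁻¹·BᵀPA = [0.0204 -0.1626; 0.0847 -0.1022]
A−BK = [-0.7089 0.3038; 0.8116 -0.3588]
AᵀP(A−BK) = [0.1400 -0.0655; -0.0655 0.0445]
P' = Q + AᵀP(A−BK) = [25.1400 -6.0655; -6.0655 2.2945]
tr(P') = 27.4345

0.0204 -0.1626 0.0847 -0.1022


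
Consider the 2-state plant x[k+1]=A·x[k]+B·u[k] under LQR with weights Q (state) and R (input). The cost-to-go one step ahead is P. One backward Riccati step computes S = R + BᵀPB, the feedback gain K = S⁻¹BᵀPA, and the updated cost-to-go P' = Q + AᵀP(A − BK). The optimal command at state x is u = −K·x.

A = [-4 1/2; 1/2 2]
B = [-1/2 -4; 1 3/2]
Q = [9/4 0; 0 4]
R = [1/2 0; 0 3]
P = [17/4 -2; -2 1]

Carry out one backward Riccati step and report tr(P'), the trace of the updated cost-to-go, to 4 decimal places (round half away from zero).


BᵀP = [-4.1250 2.0000; -20.0000 9.5000]
S = R + BᵀPB = [1/2 0; 0 3] + [4.0625 19.5000; 19.5000 94.2500] = [4.5625 19.5000; 19.5000 97.2500]
BᵀPA = [17.5000 1.9375; 84.7500 9.0000]
K = S⁻¹·BᵀPA = [0.7762 0.2036; 0.7158 0.0517]
A−BK = [-0.7486 0.8087; -1.3499 1.7188]
AᵀP(A−BK) = [2.0002 0.0537; 0.0537 0.2025]
P' = Q + AᵀP(A−BK) = [4.2502 0.0537; 0.0537 4.2025]
tr(P') = 8.4528

8.4528


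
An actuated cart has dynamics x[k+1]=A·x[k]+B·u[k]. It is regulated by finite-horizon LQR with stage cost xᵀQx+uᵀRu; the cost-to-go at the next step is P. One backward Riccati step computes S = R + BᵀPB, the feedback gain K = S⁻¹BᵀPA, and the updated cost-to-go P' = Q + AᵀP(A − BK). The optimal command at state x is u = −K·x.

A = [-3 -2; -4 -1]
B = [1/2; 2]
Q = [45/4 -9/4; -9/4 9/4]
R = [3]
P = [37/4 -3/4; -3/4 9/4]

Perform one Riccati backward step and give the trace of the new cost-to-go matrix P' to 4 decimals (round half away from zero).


90.3439

BᵀP = [3.1250 4.1250]
S = R + BᵀPB = [3] + [9.8125] = [12.8125]
BᵀPA = [-25.8750 -10.3750]
K = S⁻¹·BᵀPA = [-2.0195 -0.8098]
A−BK = [-1.9902 -1.5951; 0.0390 0.6195]
AᵀP(A−BK) = [48.9951 35.2976; 35.2976 27.8488]
P' = Q + AᵀP(A−BK) = [60.2451 33.0476; 33.0476 30.0988]
tr(P') = 90.3439


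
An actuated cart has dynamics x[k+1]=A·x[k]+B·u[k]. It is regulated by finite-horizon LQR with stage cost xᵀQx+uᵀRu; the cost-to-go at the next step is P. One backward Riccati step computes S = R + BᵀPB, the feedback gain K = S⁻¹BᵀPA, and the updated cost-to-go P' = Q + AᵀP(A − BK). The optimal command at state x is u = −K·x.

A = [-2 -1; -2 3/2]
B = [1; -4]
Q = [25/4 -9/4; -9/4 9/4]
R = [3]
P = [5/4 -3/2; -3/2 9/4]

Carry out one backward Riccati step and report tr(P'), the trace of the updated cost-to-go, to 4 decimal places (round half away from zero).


BᵀP = [7.2500 -10.5000]
S = R + BᵀPB = [3] + [49.2500] = [52.2500]
BᵀPA = [6.5000 -23.0000]
K = S⁻¹·BᵀPA = [0.1244 -0.4402]
A−BK = [-2.1244 -0.5598; -1.5024 -0.2608]
AᵀP(A−BK) = [1.1914 0.1112; 0.1112 0.6881]
P' = Q + AᵀP(A−BK) = [7.4414 -2.1388; -2.1388 2.9381]
tr(P') = 10.3795

10.3795


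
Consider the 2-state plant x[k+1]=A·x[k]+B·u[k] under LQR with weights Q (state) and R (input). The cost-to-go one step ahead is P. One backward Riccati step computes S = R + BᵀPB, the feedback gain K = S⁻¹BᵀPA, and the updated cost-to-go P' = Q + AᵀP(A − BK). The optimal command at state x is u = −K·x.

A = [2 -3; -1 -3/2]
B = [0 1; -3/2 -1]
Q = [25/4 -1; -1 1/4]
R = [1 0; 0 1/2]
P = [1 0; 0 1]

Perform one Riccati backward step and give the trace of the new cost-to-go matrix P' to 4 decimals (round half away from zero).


BᵀP = [0.0000 -1.5000; 1.0000 -1.0000]
S = R + BᵀPB = [1 0; 0 1/2] + [2.2500 1.5000; 1.5000 2.0000] = [3.2500 1.5000; 1.5000 2.5000]
BᵀPA = [1.5000 2.2500; 3.0000 -1.5000]
K = S⁻¹·BᵀPA = [-0.1277 1.3404; 1.2766 -1.4043]
A−BK = [0.7234 -1.5957; 0.0851 -0.8936]
AᵀP(A−BK) = [1.3617 -2.2979; -2.2979 6.1277]
P' = Q + AᵀP(A−BK) = [7.6117 -3.2979; -3.2979 6.3777]
tr(P') = 13.9894

13.9894


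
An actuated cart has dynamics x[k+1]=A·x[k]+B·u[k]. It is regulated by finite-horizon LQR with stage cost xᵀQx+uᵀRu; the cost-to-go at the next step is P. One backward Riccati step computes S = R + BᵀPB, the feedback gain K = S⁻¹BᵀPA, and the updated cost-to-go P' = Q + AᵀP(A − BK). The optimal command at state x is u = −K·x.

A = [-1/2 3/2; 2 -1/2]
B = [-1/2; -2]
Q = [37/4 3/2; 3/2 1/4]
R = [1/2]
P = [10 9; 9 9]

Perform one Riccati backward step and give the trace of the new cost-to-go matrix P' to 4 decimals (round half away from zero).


12.0779

BᵀP = [-23.0000 -22.5000]
S = R + BᵀPB = [1/2] + [56.5000] = [57.0000]
BᵀPA = [-33.5000 -23.2500]
K = S⁻¹·BᵀPA = [-0.5877 -0.4079]
A−BK = [-0.7939 1.2961; 0.8246 -1.3158]
AᵀP(A−BK) = [0.8114 -0.9145; -0.9145 1.7664]
P' = Q + AᵀP(A−BK) = [10.0614 0.5855; 0.5855 2.0164]
tr(P') = 12.0779


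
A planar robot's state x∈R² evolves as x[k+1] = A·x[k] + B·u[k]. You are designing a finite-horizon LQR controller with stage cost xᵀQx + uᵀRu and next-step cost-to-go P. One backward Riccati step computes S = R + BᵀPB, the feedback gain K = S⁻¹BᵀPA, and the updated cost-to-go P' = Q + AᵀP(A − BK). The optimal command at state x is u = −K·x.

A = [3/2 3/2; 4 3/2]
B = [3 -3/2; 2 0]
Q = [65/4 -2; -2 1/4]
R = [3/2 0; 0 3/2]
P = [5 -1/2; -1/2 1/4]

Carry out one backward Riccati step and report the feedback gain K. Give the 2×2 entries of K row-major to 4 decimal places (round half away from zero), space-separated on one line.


BᵀP = [14.0000 -1.0000; -7.5000 0.7500]
S = R + BᵀPB = [3/2 0; 0 3/2] + [40.0000 -21.0000; -21.0000 11.2500] = [41.5000 -21.0000; -21.0000 12.7500]
BᵀPA = [17.0000 19.5000; -8.2500 -10.1250]
K = S⁻¹·BᵀPA = [0.4936 0.4085; 0.1660 -0.1213]
A−BK = [0.2681 0.0926; 3.0128 0.6830]
AᵀP(A−BK) = [2.2277 0.6798; 0.6798 0.3686]
P' = Q + AᵀP(A−BK) = [18.4777 -1.3202; -1.3202 0.6186]
tr(P') = 19.0963

0.4936 0.4085 0.1660 -0.1213


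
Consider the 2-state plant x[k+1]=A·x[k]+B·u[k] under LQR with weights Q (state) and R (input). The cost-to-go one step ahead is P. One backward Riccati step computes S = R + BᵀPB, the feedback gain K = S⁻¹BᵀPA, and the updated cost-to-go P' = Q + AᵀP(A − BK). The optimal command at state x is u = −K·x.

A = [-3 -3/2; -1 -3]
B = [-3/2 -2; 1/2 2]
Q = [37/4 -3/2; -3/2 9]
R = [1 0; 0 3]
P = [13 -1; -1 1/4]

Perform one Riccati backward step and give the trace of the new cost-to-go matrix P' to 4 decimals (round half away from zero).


BᵀP = [-20.0000 1.6250; -28.0000 2.5000]
S = R + BᵀPB = [1 0; 0 3] + [30.8125 43.2500; 43.2500 61.0000] = [31.8125 43.2500; 43.2500 64.0000]
BᵀPA = [58.3750 25.1250; 81.5000 34.5000]
K = S⁻¹·BᵀPA = [1.2762 0.7004; 0.4110 0.0657]
A−BK = [-0.2637 -0.3179; -2.4601 -3.4817]
AᵀP(A−BK) = [3.2550 2.5059; 2.5059 2.6342]
P' = Q + AᵀP(A−BK) = [12.5050 1.0059; 1.0059 11.6342]
tr(P') = 24.1392

24.1392


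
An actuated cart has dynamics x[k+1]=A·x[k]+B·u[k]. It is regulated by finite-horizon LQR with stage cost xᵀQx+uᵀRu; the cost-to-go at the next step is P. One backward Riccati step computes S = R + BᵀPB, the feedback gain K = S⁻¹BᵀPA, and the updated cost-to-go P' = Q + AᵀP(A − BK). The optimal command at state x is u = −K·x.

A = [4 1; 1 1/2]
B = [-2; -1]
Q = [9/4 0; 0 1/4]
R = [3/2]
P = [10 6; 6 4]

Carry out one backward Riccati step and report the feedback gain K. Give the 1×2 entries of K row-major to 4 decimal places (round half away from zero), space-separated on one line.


-1.7266 -0.4892

BᵀP = [-26.0000 -16.0000]
S = R + BᵀPB = [3/2] + [68.0000] = [69.5000]
BᵀPA = [-120.0000 -34.0000]
K = S⁻¹·BᵀPA = [-1.7266 -0.4892]
A−BK = [0.5468 0.0216; -0.7266 0.0108]
AᵀP(A−BK) = [4.8058 1.2950; 1.2950 0.3669]
P' = Q + AᵀP(A−BK) = [7.0558 1.2950; 1.2950 0.6169]
tr(P') = 7.6727


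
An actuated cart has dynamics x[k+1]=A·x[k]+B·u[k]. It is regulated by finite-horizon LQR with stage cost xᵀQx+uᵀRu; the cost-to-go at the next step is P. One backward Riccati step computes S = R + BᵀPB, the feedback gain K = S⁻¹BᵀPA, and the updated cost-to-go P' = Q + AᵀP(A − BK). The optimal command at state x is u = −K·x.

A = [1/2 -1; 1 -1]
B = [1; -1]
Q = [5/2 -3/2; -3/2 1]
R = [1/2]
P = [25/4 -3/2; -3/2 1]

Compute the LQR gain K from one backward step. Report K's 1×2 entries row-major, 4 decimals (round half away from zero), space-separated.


0.1279 -0.4884

BᵀP = [7.7500 -2.5000]
S = R + BᵀPB = [1/2] + [10.2500] = [10.7500]
BᵀPA = [1.3750 -5.2500]
K = S⁻¹·BᵀPA = [0.1279 -0.4884]
A−BK = [0.3721 -0.5116; 1.1279 -1.4884]
AᵀP(A−BK) = [0.8866 -1.2035; -1.2035 1.6860]
P' = Q + AᵀP(A−BK) = [3.3866 -2.7035; -2.7035 2.6860]
tr(P') = 6.0727


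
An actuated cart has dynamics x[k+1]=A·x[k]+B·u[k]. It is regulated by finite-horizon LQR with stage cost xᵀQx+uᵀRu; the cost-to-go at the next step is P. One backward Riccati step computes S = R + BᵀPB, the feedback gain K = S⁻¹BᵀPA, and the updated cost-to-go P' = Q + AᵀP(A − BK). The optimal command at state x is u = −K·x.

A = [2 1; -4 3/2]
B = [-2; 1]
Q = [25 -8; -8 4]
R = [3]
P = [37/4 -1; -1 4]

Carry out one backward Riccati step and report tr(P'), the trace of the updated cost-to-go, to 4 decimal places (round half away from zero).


BᵀP = [-19.5000 6.0000]
S = R + BᵀPB = [3] + [45.0000] = [48.0000]
BᵀPA = [-63.0000 -10.5000]
K = S⁻¹·BᵀPA = [-1.3125 -0.2188]
A−BK = [-0.6250 0.5625; -2.6875 1.7188]
AᵀP(A−BK) = [34.3125 -18.2813; -18.2813 12.9531]
P' = Q + AᵀP(A−BK) = [59.3125 -26.2813; -26.2813 16.9531]
tr(P') = 76.2656

76.2656


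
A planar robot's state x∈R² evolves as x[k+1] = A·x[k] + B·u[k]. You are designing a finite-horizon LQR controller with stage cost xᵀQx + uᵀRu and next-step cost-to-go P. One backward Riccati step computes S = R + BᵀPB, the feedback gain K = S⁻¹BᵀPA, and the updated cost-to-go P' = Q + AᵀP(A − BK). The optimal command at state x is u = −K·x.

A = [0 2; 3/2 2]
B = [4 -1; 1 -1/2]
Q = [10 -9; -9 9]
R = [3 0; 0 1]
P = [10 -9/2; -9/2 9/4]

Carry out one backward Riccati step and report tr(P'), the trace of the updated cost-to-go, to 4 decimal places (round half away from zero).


20.5908

BᵀP = [35.5000 -15.7500; -7.7500 3.3750]
S = R + BᵀPB = [3 0; 0 1] + [126.2500 -27.6250; -27.6250 6.0625] = [129.2500 -27.6250; -27.6250 7.0625]
BᵀPA = [-23.6250 39.5000; 5.0625 -8.7500]
K = S⁻¹·BᵀPA = [-0.1804 0.2489; 0.0113 -0.2656]
A−BK = [0.7328 0.7390; 1.6860 1.6184]
AᵀP(A−BK) = [0.7441 0.4735; 0.4735 0.8468]
P' = Q + AᵀP(A−BK) = [10.7441 -8.5265; -8.5265 9.8468]
tr(P') = 20.5908


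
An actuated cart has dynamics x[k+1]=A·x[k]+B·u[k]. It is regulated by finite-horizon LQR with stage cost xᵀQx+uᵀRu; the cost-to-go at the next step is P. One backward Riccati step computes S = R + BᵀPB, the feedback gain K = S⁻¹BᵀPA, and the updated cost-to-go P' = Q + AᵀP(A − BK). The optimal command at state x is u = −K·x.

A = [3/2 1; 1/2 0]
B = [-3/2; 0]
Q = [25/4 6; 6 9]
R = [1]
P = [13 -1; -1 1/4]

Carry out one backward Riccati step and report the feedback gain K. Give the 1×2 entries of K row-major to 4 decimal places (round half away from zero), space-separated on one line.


BᵀP = [-19.5000 1.5000]
S = R + BᵀPB = [1] + [29.2500] = [30.2500]
BᵀPA = [-28.5000 -19.5000]
K = S⁻¹·BᵀPA = [-0.9421 -0.6446]
A−BK = [0.0868 0.0331; 0.5000 0.0000]
AᵀP(A−BK) = [0.9613 0.6281; 0.6281 0.4298]
P' = Q + AᵀP(A−BK) = [7.2113 6.6281; 6.6281 9.4298]
tr(P') = 16.6410

-0.9421 -0.6446


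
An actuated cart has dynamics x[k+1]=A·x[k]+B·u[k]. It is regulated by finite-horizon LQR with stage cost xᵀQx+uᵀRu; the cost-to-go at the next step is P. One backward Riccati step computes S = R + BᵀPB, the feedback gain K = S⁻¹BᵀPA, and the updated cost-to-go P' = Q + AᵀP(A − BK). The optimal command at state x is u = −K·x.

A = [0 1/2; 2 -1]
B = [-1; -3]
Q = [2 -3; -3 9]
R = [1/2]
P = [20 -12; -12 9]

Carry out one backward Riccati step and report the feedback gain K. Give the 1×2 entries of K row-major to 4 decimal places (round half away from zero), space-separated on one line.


BᵀP = [16.0000 -15.0000]
S = R + BᵀPB = [1/2] + [29.0000] = [29.5000]
BᵀPA = [-30.0000 23.0000]
K = S⁻¹·BᵀPA = [-1.0169 0.7797]
A−BK = [-1.0169 1.2797; -1.0508 1.3390]
AᵀP(A−BK) = [5.4915 -6.6102; -6.6102 8.0678]
P' = Q + AᵀP(A−BK) = [7.4915 -9.6102; -9.6102 17.0678]
tr(P') = 24.5593

-1.0169 0.7797


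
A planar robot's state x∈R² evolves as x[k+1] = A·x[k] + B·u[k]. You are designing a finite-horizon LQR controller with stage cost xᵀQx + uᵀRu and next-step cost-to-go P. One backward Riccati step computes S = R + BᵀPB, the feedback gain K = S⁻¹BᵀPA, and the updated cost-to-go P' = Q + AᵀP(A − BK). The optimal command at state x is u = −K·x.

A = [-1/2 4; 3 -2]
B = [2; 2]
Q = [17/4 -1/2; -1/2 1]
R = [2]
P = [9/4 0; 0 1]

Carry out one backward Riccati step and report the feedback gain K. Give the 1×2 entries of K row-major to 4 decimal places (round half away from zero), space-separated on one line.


0.2500 0.9333

BᵀP = [4.5000 2.0000]
S = R + BᵀPB = [2] + [13.0000] = [15.0000]
BᵀPA = [3.7500 14.0000]
K = S⁻¹·BᵀPA = [0.2500 0.9333]
A−BK = [-1.0000 2.1333; 2.5000 -3.8667]
AᵀP(A−BK) = [8.6250 -14.0000; -14.0000 26.9333]
P' = Q + AᵀP(A−BK) = [12.8750 -14.5000; -14.5000 27.9333]
tr(P') = 40.8083


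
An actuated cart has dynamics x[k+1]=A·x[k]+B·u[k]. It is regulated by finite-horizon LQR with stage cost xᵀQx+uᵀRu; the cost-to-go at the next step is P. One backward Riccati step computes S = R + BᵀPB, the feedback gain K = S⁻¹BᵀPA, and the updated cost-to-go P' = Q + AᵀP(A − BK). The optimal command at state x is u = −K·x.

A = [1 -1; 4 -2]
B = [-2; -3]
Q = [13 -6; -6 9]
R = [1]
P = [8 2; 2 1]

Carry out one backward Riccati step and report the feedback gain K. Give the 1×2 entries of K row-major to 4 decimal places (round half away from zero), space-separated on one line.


BᵀP = [-22.0000 -7.0000]
S = R + BᵀPB = [1] + [65.0000] = [66.0000]
BᵀPA = [-50.0000 36.0000]
K = S⁻¹·BᵀPA = [-0.7576 0.5455]
A−BK = [-0.5152 0.0909; 1.7273 -0.3636]
AᵀP(A−BK) = [2.1212 -0.7273; -0.7273 0.3636]
P' = Q + AᵀP(A−BK) = [15.1212 -6.7273; -6.7273 9.3636]
tr(P') = 24.4848

-0.7576 0.5455


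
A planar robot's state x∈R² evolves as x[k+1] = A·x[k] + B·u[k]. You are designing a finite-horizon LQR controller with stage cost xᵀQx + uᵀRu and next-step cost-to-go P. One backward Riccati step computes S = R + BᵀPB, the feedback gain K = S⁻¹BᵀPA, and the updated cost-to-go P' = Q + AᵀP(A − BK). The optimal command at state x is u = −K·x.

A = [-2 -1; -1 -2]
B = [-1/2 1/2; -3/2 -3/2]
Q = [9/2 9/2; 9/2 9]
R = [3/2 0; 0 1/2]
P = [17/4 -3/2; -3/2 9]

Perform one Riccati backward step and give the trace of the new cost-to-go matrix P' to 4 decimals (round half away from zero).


BᵀP = [0.1250 -12.7500; 4.3750 -14.2500]
S = R + BᵀPB = [3/2 0; 0 1/2] + [19.0625 19.1875; 19.1875 23.5625] = [20.5625 19.1875; 19.1875 24.0625]
BᵀPA = [12.5000 25.3750; 5.5000 24.1250]
K = S⁻¹·BᵀPA = [1.5420 1.1663; -1.0010 0.0726]
A−BK = [-0.7285 -0.4531; -0.1885 -0.1417]
AᵀP(A−BK) = [6.2310 4.0217; 4.0217 2.9038]
P' = Q + AᵀP(A−BK) = [10.7310 8.5217; 8.5217 11.9038]
tr(P') = 22.6347

22.6347


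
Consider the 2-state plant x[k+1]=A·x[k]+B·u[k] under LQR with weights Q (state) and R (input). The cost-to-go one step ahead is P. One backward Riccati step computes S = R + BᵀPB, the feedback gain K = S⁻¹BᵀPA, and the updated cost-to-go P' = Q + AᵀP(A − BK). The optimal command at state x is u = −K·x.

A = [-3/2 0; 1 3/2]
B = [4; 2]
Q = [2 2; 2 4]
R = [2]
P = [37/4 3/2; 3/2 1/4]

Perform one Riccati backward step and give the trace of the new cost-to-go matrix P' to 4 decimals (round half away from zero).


6.2261

BᵀP = [40.0000 6.5000]
S = R + BᵀPB = [2] + [173.0000] = [175.0000]
BᵀPA = [-53.5000 9.7500]
K = S⁻¹·BᵀPA = [-0.3057 0.0557]
A−BK = [-0.2771 -0.2229; 1.6114 1.3886]
AᵀP(A−BK) = [0.2068 -0.0193; -0.0193 0.0193]
P' = Q + AᵀP(A−BK) = [2.2068 1.9807; 1.9807 4.0193]
tr(P') = 6.2261


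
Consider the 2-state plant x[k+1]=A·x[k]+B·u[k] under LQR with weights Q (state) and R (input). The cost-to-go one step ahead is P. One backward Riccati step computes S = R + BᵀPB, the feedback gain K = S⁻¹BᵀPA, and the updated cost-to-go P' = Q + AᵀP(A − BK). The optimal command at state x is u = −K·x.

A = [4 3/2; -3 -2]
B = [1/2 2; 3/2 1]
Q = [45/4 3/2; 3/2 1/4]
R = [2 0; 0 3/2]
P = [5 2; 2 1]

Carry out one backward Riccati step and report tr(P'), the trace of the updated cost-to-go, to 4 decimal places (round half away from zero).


17.9087

BᵀP = [5.5000 2.5000; 12.0000 5.0000]
S = R + BᵀPB = [2 0; 0 3/2] + [6.5000 13.5000; 13.5000 29.0000] = [8.5000 13.5000; 13.5000 30.5000]
BᵀPA = [14.5000 3.2500; 33.0000 8.0000]
K = S⁻¹·BᵀPA = [-0.0422 -0.1153; 1.1006 0.3133]
A−BK = [1.8198 0.9310; -4.0373 -2.1404]
AᵀP(A−BK) = [5.2906 2.3320; 2.3320 1.1181]
P' = Q + AᵀP(A−BK) = [16.5406 3.8320; 3.8320 1.3681]
tr(P') = 17.9087


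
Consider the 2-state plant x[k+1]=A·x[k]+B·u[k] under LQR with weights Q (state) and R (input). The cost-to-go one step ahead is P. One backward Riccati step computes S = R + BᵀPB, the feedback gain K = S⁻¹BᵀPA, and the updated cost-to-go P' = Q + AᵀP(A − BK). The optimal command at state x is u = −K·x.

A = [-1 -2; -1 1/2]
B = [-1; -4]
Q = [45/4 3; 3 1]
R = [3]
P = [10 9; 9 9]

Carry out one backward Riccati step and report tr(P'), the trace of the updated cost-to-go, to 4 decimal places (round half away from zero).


16.2456

BᵀP = [-46.0000 -45.0000]
S = R + BᵀPB = [3] + [226.0000] = [229.0000]
BᵀPA = [91.0000 69.5000]
K = S⁻¹·BᵀPA = [0.3974 0.3035]
A−BK = [-0.6026 -1.6965; 0.5895 1.7140]
AᵀP(A−BK) = [0.8384 1.3821; 1.3821 3.1572]
P' = Q + AᵀP(A−BK) = [12.0884 4.3821; 4.3821 4.1572]
tr(P') = 16.2456


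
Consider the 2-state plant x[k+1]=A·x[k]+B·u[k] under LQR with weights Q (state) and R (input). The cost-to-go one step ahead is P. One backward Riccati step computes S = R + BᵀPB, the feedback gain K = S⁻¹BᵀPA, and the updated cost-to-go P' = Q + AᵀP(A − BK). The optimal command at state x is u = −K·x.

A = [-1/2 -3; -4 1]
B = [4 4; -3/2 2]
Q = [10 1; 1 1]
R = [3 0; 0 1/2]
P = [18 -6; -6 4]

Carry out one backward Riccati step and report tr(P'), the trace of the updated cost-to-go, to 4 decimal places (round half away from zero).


BᵀP = [81.0000 -30.0000; 60.0000 -16.0000]
S = R + BᵀPB = [3 0; 0 1/2] + [369.0000 264.0000; 264.0000 208.0000] = [372.0000 264.0000; 264.0000 208.5000]
BᵀPA = [79.5000 -273.0000; 34.0000 -196.0000]
K = S⁻¹·BᵀPA = [0.9662 -0.6581; -1.0603 -0.1068]
A−BK = [-0.1236 0.0595; -0.4303 0.2264]
AᵀP(A−BK) = [3.7398 -2.0514; -2.0514 1.4121]
P' = Q + AᵀP(A−BK) = [13.7398 -1.0514; -1.0514 2.4121]
tr(P') = 16.1518

16.1518


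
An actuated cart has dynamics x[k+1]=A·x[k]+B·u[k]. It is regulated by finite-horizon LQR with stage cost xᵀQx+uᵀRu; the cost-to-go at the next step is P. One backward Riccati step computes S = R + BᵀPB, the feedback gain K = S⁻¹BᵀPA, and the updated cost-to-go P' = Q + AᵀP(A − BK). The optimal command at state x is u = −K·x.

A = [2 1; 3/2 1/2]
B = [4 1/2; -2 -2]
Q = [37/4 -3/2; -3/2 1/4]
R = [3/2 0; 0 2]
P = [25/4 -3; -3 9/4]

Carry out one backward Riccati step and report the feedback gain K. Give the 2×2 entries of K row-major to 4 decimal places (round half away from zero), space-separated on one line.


BᵀP = [31.0000 -16.5000; 9.1250 -6.0000]
S = R + BᵀPB = [3/2 0; 0 2] + [157.0000 48.5000; 48.5000 16.5625] = [158.5000 48.5000; 48.5000 18.5625]
BᵀPA = [37.2500 22.7500; 9.2500 6.1250]
K = S⁻¹·BᵀPA = [0.4116 0.2123; -0.5772 -0.2247]
A−BK = [0.6421 0.2632; 1.1689 0.4752]
AᵀP(A−BK) = [2.0682 0.8581; 0.8581 0.3592]
P' = Q + AᵀP(A−BK) = [11.3182 -0.6419; -0.6419 0.6092]
tr(P') = 11.9273

0.4116 0.2123 -0.5772 -0.2247


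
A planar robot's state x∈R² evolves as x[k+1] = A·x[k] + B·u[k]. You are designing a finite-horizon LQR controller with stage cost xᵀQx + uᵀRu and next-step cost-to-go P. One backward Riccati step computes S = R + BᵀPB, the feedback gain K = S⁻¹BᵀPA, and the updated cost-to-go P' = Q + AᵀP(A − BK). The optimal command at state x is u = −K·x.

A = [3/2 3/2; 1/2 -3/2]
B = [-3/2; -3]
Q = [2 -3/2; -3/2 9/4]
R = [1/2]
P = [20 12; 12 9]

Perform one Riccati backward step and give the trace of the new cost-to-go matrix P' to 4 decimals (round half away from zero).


BᵀP = [-66.0000 -45.0000]
S = R + BᵀPB = [1/2] + [234.0000] = [234.5000]
BᵀPA = [-121.5000 -31.5000]
K = S⁻¹·BᵀPA = [-0.5181 -0.1343]
A−BK = [0.7228 1.2985; -1.0544 -1.9030]
AᵀP(A−BK) = [2.2980 3.9291; 3.9291 7.0187]
P' = Q + AᵀP(A−BK) = [4.2980 2.4291; 2.4291 9.2687]
tr(P') = 13.5666

13.5666


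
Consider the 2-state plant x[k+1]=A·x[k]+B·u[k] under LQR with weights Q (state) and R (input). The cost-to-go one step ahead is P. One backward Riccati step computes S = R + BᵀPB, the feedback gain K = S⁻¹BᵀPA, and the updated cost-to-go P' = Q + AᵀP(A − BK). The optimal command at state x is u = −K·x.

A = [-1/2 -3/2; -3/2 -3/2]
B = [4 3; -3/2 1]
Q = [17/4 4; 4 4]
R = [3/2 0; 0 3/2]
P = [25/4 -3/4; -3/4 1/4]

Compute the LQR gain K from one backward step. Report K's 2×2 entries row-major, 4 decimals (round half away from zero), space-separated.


BᵀP = [26.1250 -3.3750; 18.0000 -2.0000]
S = R + BᵀPB = [3/2 0; 0 3/2] + [109.5625 75.0000; 75.0000 52.0000] = [111.0625 75.0000; 75.0000 53.5000]
BᵀPA = [-8.0000 -34.1250; -6.0000 -24.0000]
K = S⁻¹·BᵀPA = [0.0694 -0.0811; -0.2095 -0.3349]
A−BK = [-0.1493 -0.1709; -1.1864 -1.2867]
AᵀP(A−BK) = [0.2986 0.3417; 0.3417 0.4447]
P' = Q + AᵀP(A−BK) = [4.5486 4.3417; 4.3417 4.4447]
tr(P') = 8.9933

0.0694 -0.0811 -0.2095 -0.3349


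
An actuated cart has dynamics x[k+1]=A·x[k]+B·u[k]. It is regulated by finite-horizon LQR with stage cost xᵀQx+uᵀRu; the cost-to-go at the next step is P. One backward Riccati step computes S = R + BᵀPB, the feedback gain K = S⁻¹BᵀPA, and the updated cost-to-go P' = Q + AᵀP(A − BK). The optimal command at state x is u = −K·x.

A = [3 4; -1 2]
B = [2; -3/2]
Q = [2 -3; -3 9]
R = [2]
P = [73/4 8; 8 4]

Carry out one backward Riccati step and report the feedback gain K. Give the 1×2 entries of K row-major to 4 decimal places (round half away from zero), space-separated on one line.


1.7639 3.2778

BᵀP = [24.5000 10.0000]
S = R + BᵀPB = [2] + [34.0000] = [36.0000]
BᵀPA = [63.5000 118.0000]
K = S⁻¹·BᵀPA = [1.7639 3.2778]
A−BK = [-0.5278 -2.5556; 1.6458 6.9167]
AᵀP(A−BK) = [8.2431 18.8611; 18.8611 49.2222]
P' = Q + AᵀP(A−BK) = [10.2431 15.8611; 15.8611 58.2222]
tr(P') = 68.4653


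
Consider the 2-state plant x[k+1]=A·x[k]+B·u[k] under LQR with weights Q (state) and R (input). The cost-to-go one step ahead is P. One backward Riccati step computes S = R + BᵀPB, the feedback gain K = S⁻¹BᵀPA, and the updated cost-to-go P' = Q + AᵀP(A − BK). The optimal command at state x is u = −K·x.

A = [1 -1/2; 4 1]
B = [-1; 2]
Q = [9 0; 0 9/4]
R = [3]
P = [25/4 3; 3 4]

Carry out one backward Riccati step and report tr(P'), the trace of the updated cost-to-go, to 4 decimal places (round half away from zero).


76.6415

BᵀP = [-0.2500 5.0000]
S = R + BᵀPB = [3] + [10.2500] = [13.2500]
BᵀPA = [19.7500 5.1250]
K = S⁻¹·BᵀPA = [1.4906 0.3868]
A−BK = [2.4906 -0.1132; 1.0189 0.2264]
AᵀP(A−BK) = [64.8113 2.2358; 2.2358 0.5802]
P' = Q + AᵀP(A−BK) = [73.8113 2.2358; 2.2358 2.8302]
tr(P') = 76.6415


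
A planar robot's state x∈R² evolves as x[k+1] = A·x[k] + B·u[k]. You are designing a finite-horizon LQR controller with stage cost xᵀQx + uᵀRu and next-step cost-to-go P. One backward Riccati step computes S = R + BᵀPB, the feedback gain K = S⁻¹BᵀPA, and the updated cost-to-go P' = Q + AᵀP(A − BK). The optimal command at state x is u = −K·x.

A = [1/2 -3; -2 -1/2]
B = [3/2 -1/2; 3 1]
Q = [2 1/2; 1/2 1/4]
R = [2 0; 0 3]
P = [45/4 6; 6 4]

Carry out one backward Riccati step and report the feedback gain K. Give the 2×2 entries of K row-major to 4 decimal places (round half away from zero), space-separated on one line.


BᵀP = [34.8750 21.0000; 0.3750 1.0000]
S = R + BᵀPB = [2 0; 0 3] + [115.3125 3.5625; 3.5625 0.8125] = [117.3125 3.5625; 3.5625 3.8125]
BᵀPA = [-24.5625 -115.1250; -1.8125 -1.6250]
K = S⁻¹·BᵀPA = [-0.2006 -0.9967; -0.2879 0.5051]
A−BK = [0.6570 -1.2524; -1.1102 1.9850]
AᵀP(A−BK) = [1.3626 -1.9407; -1.9407 6.3266]
P' = Q + AᵀP(A−BK) = [3.3626 -1.4407; -1.4407 6.5766]
tr(P') = 9.9392

-0.2006 -0.9967 -0.2879 0.5051


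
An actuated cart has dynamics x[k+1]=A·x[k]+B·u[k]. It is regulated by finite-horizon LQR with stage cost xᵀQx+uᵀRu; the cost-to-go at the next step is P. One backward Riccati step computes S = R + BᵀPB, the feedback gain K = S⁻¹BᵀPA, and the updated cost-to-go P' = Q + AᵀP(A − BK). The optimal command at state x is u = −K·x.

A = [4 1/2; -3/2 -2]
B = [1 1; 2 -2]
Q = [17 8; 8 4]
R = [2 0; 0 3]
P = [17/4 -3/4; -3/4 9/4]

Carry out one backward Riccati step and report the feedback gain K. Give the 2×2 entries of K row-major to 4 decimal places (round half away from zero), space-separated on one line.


BᵀP = [2.7500 3.7500; 5.7500 -5.2500]
S = R + BᵀPB = [2 0; 0 3] + [10.2500 -4.7500; -4.7500 16.2500] = [12.2500 -4.7500; -4.7500 19.2500]
BᵀPA = [5.3750 -6.1250; 30.8750 13.3750]
K = S⁻¹·BᵀPA = [1.1729 -0.2550; 1.8933 0.6319]
A−BK = [0.9338 0.1231; -0.0592 -0.2263]
AᵀP(A−BK) = [17.3019 3.6735; 3.6735 1.5492]
P' = Q + AᵀP(A−BK) = [34.3019 11.6735; 11.6735 5.5492]
tr(P') = 39.8511

1.1729 -0.2550 1.8933 0.6319


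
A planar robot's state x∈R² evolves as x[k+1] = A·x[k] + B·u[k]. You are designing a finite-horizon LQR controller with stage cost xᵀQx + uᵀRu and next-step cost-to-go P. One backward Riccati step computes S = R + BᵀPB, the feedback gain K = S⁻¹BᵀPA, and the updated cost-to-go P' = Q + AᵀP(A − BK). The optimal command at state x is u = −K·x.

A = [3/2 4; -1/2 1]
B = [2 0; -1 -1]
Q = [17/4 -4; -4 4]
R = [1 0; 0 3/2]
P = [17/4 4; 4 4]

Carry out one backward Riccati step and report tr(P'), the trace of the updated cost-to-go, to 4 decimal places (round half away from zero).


22.1011

BᵀP = [4.5000 4.0000; -4.0000 -4.0000]
S = R + BᵀPB = [1 0; 0 3/2] + [5.0000 -4.0000; -4.0000 4.0000] = [6.0000 -4.0000; -4.0000 5.5000]
BᵀPA = [4.7500 22.0000; -4.0000 -20.0000]
K = S⁻¹·BᵀPA = [0.5956 2.4118; -0.2941 -1.8824]
A−BK = [0.3088 -0.8235; -0.1985 1.5294]
AᵀP(A−BK) = [0.5570 2.5147; 2.5147 13.2941]
P' = Q + AᵀP(A−BK) = [4.8070 -1.4853; -1.4853 17.2941]
tr(P') = 22.1011


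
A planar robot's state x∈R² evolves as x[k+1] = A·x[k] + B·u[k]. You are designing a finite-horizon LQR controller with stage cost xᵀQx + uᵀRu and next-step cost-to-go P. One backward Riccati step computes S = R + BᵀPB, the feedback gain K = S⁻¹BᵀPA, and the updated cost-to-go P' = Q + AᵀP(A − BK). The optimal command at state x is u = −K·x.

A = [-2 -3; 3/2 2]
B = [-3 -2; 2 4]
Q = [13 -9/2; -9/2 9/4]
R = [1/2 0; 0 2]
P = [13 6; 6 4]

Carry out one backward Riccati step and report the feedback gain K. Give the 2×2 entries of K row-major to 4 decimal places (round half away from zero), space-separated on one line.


0.6206 0.9905 0.0596 0.0061

BᵀP = [-27.0000 -10.0000; -2.0000 4.0000]
S = R + BᵀPB = [1/2 0; 0 2] + [61.0000 14.0000; 14.0000 20.0000] = [61.5000 14.0000; 14.0000 22.0000]
BᵀPA = [39.0000 61.0000; 10.0000 14.0000]
K = S⁻¹·BᵀPA = [0.6206 0.9905; 0.0596 0.0061]
A−BK = [-0.0190 -0.0164; 0.0203 -0.0052]
AᵀP(A−BK) = [0.2014 0.3103; 0.3103 0.4952]
P' = Q + AᵀP(A−BK) = [13.2014 -4.1897; -4.1897 2.7452]
tr(P') = 15.9466


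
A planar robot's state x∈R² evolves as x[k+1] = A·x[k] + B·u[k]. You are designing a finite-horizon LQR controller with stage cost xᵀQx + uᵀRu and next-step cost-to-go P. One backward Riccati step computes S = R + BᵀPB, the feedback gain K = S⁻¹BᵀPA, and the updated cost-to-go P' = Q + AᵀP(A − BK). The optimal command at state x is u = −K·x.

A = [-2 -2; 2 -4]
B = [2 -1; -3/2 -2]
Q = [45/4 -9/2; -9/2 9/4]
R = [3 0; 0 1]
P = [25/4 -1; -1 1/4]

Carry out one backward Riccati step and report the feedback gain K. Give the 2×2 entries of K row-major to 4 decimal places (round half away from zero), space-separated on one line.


-0.8367 -0.3017 0.4143 0.8729

BᵀP = [14.0000 -2.3750; -4.2500 0.5000]
S = R + BᵀPB = [3 0; 0 1] + [31.5625 -9.2500; -9.2500 3.2500] = [34.5625 -9.2500; -9.2500 4.2500]
BᵀPA = [-32.7500 -18.5000; 9.5000 6.5000]
K = S⁻¹·BᵀPA = [-0.8367 -0.3017; 0.4143 0.8729]
A−BK = [0.0876 -0.5238; 1.5735 -2.7068]
AᵀP(A−BK) = [2.6629 0.8285; 0.8285 1.7457]
P' = Q + AᵀP(A−BK) = [13.9129 -3.6715; -3.6715 3.9957]
tr(P') = 17.9087


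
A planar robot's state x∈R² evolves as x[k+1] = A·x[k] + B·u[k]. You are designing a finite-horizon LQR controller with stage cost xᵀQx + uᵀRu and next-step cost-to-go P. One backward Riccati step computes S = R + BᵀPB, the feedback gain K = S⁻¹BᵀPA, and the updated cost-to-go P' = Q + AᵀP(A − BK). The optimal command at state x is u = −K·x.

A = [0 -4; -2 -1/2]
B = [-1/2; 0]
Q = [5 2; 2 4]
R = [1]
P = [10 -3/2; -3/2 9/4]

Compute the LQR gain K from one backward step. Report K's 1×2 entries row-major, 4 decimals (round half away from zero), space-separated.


BᵀP = [-5.0000 0.7500]
S = R + BᵀPB = [1] + [2.5000] = [3.5000]
BᵀPA = [-1.5000 19.6250]
K = S⁻¹·BᵀPA = [-0.4286 5.6071]
A−BK = [-0.2143 -1.1964; -2.0000 -0.5000]
AᵀP(A−BK) = [8.3571 -1.3393; -1.3393 44.5223]
P' = Q + AᵀP(A−BK) = [13.3571 0.6607; 0.6607 48.5223]
tr(P') = 61.8795

-0.4286 5.6071


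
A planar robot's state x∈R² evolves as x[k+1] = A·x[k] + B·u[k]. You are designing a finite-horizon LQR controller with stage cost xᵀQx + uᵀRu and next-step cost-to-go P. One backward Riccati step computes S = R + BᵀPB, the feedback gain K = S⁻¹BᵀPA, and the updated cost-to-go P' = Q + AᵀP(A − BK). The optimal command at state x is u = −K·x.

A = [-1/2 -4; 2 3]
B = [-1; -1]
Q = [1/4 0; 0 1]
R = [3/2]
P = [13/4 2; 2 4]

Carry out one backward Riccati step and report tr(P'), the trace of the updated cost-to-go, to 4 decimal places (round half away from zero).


46.4632

BᵀP = [-5.2500 -6.0000]
S = R + BᵀPB = [3/2] + [11.2500] = [12.7500]
BᵀPA = [-9.3750 3.0000]
K = S⁻¹·BᵀPA = [-0.7353 0.2353]
A−BK = [-1.2353 -3.7647; 1.2647 3.2353]
AᵀP(A−BK) = [5.9191 13.7059; 13.7059 39.2941]
P' = Q + AᵀP(A−BK) = [6.1691 13.7059; 13.7059 40.2941]
tr(P') = 46.4632


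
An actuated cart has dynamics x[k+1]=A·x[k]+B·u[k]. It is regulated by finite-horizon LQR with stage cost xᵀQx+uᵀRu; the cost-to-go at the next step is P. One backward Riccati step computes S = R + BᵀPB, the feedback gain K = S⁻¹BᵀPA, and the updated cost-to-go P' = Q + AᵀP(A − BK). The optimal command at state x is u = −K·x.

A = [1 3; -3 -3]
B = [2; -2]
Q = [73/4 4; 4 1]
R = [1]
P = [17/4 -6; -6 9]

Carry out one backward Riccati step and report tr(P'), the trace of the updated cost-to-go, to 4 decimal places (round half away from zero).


BᵀP = [20.5000 -30.0000]
S = R + BᵀPB = [1] + [101.0000] = [102.0000]
BᵀPA = [110.5000 151.5000]
K = S⁻¹·BᵀPA = [1.0833 1.4853]
A−BK = [-1.1667 0.0294; -0.8333 -0.0294]
AᵀP(A−BK) = [1.5417 1.6250; 1.6250 2.2279]
P' = Q + AᵀP(A−BK) = [19.7917 5.6250; 5.6250 3.2279]
tr(P') = 23.0196

23.0196


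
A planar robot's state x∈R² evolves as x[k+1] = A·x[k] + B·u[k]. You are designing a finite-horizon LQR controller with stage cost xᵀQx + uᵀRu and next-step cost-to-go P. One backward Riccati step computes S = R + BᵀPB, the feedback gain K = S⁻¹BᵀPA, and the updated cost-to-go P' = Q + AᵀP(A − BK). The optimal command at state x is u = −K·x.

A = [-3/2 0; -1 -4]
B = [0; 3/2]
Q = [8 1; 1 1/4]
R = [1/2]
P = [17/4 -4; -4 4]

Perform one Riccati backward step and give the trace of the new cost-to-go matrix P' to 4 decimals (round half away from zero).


12.2336

BᵀP = [-6.0000 6.0000]
S = R + BᵀPB = [1/2] + [9.0000] = [9.5000]
BᵀPA = [3.0000 -24.0000]
K = S⁻¹·BᵀPA = [0.3158 -2.5263]
A−BK = [-1.5000 0.0000; -1.4737 -0.2105]
AᵀP(A−BK) = [0.6151 -0.4211; -0.4211 3.3684]
P' = Q + AᵀP(A−BK) = [8.6151 0.5789; 0.5789 3.6184]
tr(P') = 12.2336


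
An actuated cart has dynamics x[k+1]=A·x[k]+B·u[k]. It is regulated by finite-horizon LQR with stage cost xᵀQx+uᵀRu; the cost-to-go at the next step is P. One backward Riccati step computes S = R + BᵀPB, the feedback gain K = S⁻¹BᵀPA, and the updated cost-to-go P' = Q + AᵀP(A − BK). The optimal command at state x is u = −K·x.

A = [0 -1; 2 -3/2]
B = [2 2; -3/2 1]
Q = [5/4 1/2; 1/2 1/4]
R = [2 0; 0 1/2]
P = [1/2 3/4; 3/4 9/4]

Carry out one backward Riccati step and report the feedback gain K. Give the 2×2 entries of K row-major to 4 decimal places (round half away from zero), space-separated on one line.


BᵀP = [-0.1250 -1.8750; 1.7500 3.7500]
S = R + BᵀPB = [2 0; 0 1/2] + [2.5625 -2.1250; -2.1250 7.2500] = [4.5625 -2.1250; -2.1250 7.7500]
BᵀPA = [-3.7500 2.9375; 7.5000 -7.3750]
K = S⁻¹·BᵀPA = [-0.4255 0.2300; 0.8511 -0.8886]
A−BK = [-0.8511 0.3171; 0.5106 -0.2665]
AᵀP(A−BK) = [1.0213 -0.7234; -0.7234 0.5838]
P' = Q + AᵀP(A−BK) = [2.2713 -0.2234; -0.2234 0.8338]
tr(P') = 3.1051

-0.4255 0.2300 0.8511 -0.8886


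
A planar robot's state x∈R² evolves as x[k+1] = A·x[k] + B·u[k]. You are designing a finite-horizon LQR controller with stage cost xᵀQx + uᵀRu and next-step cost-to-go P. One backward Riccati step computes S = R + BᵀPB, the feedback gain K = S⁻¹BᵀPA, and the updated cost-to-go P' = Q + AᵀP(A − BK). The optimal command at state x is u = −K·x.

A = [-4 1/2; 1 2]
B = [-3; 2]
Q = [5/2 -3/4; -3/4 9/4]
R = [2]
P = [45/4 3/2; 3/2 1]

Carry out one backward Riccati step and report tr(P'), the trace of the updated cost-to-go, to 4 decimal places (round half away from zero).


16.2192

BᵀP = [-30.7500 -2.5000]
S = R + BᵀPB = [2] + [87.2500] = [89.2500]
BᵀPA = [120.5000 -20.3750]
K = S⁻¹·BᵀPA = [1.3501 -0.2283]
A−BK = [0.0504 -0.1849; -1.7003 2.4566]
AᵀP(A−BK) = [6.3081 -4.2409; -4.2409 5.1611]
P' = Q + AᵀP(A−BK) = [8.8081 -4.9909; -4.9909 7.4111]
tr(P') = 16.2192
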